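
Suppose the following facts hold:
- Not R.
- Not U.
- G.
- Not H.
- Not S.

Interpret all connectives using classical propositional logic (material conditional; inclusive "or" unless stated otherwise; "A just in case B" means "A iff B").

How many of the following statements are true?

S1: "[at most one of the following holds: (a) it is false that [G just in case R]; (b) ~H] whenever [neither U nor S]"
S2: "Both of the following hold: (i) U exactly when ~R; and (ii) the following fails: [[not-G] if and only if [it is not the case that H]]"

S1: Parsed as (U nor S) -> (~(G <-> R) nand ~H)

U nor S = F nor F = T
G <-> R = T <-> F = F
~(G <-> R) = ~F = T
~H = ~F = T
~(G <-> R) nand ~H = T nand T = F
(U nor S) -> (~(G <-> R) nand ~H) = T -> F = F
So S1 is false.

S2: In symbols: (U <-> ~R) & ~(~G <-> ~H)

~R = ~F = T
U <-> ~R = F <-> T = F
~G = ~T = F
~H = ~F = T
~G <-> ~H = F <-> T = F
~(~G <-> ~H) = ~F = T
(U <-> ~R) & ~(~G <-> ~H) = F & T = F
So S2 is false.

0 of the 2 statements are true (none).

0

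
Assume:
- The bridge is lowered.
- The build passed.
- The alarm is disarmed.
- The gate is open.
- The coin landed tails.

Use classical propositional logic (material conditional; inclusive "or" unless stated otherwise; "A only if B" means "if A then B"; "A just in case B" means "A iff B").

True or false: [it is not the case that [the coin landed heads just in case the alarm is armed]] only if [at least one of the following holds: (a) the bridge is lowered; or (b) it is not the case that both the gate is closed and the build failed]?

true

Let U = "the coin landed heads" (F), R = "the alarm is armed" (F), P = "the bridge is raised" (F), V = "the gate is open" (T), L = "the build passed" (T).
Parsed as ~(U <-> R) -> (~P | (~V nand ~L))

U <-> R = F <-> F = T
~(U <-> R) = ~T = F
~P = ~F = T
~V = ~T = F
~L = ~T = F
~V nand ~L = F nand F = T
~P | (~V nand ~L) = T | T = T
~(U <-> R) -> (~P | (~V nand ~L)) = F -> T = T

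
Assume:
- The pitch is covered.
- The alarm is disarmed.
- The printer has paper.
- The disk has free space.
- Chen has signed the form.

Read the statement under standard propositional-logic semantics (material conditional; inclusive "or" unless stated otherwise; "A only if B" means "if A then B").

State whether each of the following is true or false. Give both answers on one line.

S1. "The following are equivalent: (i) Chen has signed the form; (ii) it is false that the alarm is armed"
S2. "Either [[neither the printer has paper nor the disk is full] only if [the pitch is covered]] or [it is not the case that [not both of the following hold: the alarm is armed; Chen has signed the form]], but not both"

Let S = "Chen has signed the form" (T), L = "the alarm is armed" (F), G = "the printer has paper" (T), K = "the disk is full" (F), P = "the pitch is covered" (T).

S1: Parsed as S <-> ~L

~L = ~F = T
S <-> ~L = T <-> T = T
Thus S1 is true.

S2: Parsed as ((G nor K) -> P) xor ~(L nand S)

G nor K = T nor F = F
(G nor K) -> P = F -> T = T
L nand S = F nand T = T
~(L nand S) = ~T = F
((G nor K) -> P) xor ~(L nand S) = T xor F = T
Thus S2 is true.

S1 true / S2 true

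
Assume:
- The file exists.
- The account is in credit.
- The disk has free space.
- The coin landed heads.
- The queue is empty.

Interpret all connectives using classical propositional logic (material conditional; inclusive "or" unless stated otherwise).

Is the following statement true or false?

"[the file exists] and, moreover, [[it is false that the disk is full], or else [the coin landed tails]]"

True.

Let L = "the file exists" (T), N = "the disk is full" (F), K = "the coin landed heads" (T).
Formalization: L ∧ (¬N ∨ ¬K)

¬N = ¬F = T
¬K = ¬T = F
¬N ∨ ¬K = T ∨ F = T
L ∧ (¬N ∨ ¬K) = T ∧ T = T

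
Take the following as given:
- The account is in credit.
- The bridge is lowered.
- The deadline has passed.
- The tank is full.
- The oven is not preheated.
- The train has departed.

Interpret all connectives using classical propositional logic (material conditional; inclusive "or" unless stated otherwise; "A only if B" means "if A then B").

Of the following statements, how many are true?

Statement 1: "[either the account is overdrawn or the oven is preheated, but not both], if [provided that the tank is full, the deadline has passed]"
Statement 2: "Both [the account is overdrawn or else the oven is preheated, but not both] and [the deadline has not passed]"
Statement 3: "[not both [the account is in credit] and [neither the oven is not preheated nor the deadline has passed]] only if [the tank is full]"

Let P = "the tank is full" (T), K = "the deadline has passed" (T), D = "the account is overdrawn" (F), S = "the oven is preheated" (F).

Statement 1: Formalization: (P -> K) -> (D xor S)

P -> K = T -> T = T
D xor S = F xor F = F
(P -> K) -> (D xor S) = T -> F = F
Hence Statement 1 is false.

Statement 2: In symbols: (D xor S) & ~K

D xor S = F xor F = F
~K = ~T = F
(D xor S) & ~K = F & F = F
Thus Statement 2 is false.

Statement 3: Formalization: (~D nand (~S nor K)) -> P

~D = ~F = T
~S = ~F = T
~S nor K = T nor T = F
~D nand (~S nor K) = T nand F = T
(~D nand (~S nor K)) -> P = T -> T = T
Hence Statement 3 is true.

Count: 1.

1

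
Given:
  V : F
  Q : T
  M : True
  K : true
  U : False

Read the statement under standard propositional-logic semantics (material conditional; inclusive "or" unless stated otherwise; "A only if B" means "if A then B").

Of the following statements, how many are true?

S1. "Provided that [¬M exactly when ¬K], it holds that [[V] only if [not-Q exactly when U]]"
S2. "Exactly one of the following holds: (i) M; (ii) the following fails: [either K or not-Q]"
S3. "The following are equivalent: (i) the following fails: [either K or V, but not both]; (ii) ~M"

S1: In symbols: (not M iff not K) -> (V -> (not Q iff U))

not M = not True = False
not K = not True = False
not M iff not K = False iff False = True
not Q = not True = False
not Q iff U = False iff False = True
V -> (not Q iff U) = False -> True = True
(not M iff not K) -> (V -> (not Q iff U)) = True -> True = True
Hence S1 is true.

S2: This is M xor not (K or not Q).

not Q = not True = False
K or not Q = True or False = True
not (K or not Q) = not True = False
M xor not (K or not Q) = True xor False = True
Thus S2 is true.

S3: In symbols: not (K xor V) iff not M

K xor V = True xor False = True
not (K xor V) = not True = False
not M = not True = False
not (K xor V) iff not M = False iff False = True
So S3 is true.

True statements: 3 (S1, S2, S3).

3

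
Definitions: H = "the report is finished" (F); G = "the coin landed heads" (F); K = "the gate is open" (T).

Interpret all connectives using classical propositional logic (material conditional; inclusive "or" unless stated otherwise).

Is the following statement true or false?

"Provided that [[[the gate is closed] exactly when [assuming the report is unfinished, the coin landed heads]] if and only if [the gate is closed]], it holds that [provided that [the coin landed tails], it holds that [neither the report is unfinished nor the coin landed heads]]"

True.

Values: K=True, H=False, G=False.
Formalization: ((not K iff (not H -> G)) iff not K) -> (not G -> (not H nor G))

not K = not True = False
not H = not False = True
not H -> G = True -> False = False
not K iff (not H -> G) = False iff False = True
not K = not True = False
(not K iff (not H -> G)) iff not K = True iff False = False
not G = not False = True
not H = not False = True
not H nor G = True nor False = False
not G -> (not H nor G) = True -> False = False
((not K iff (not H -> G)) iff not K) -> (not G -> (not H nor G)) = False -> False = True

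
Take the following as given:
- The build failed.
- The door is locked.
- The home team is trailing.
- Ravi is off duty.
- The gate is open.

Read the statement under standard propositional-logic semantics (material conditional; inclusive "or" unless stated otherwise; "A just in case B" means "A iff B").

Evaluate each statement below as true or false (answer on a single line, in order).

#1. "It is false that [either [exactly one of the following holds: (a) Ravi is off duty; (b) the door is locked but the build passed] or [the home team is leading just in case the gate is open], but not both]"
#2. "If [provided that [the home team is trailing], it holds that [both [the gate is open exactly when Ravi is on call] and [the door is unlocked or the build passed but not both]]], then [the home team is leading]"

#1 false; #2 true

Let D = "Ravi is on call" (F), L = "the door is locked" (T), G = "the build passed" (F), N = "the home team is leading" (F), K = "the gate is open" (T).

#1: This is ~((~D xor (L & G)) xor (N <-> K)).

~D = ~F = T
L & G = T & F = F
~D xor (L & G) = T xor F = T
N <-> K = F <-> T = F
(~D xor (L & G)) xor (N <-> K) = T xor F = T
~((~D xor (L & G)) xor (N <-> K)) = ~T = F
Thus #1 is false.

#2: In symbols: (~N -> ((K <-> D) & (~L xor G))) -> N

~N = ~F = T
K <-> D = T <-> F = F
~L = ~T = F
~L xor G = F xor F = F
(K <-> D) & (~L xor G) = F & F = F
~N -> ((K <-> D) & (~L xor G)) = T -> F = F
(~N -> ((K <-> D) & (~L xor G))) -> N = F -> F = T
Hence #2 is true.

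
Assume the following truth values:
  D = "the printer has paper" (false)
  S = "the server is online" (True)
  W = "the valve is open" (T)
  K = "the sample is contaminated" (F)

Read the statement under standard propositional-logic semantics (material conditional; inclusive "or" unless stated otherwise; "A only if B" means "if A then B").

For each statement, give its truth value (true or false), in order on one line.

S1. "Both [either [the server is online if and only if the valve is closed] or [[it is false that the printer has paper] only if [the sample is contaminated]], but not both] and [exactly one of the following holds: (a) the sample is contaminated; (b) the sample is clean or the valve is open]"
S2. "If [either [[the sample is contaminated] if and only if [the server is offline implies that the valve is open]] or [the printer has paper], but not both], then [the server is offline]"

S1: Parsed as ((S <-> ~W) xor (~D -> K)) & (K xor (~K | W))

~W = ~T = F
S <-> ~W = T <-> F = F
~D = ~F = T
~D -> K = T -> F = F
(S <-> ~W) xor (~D -> K) = F xor F = F
~K = ~F = T
~K | W = T | T = T
K xor (~K | W) = F xor T = T
((S <-> ~W) xor (~D -> K)) & (K xor (~K | W)) = F & T = F
Hence S1 is false.

S2: In symbols: ((K <-> (~S -> W)) xor D) -> ~S

~S = ~T = F
~S -> W = F -> T = T
K <-> (~S -> W) = F <-> T = F
(K <-> (~S -> W)) xor D = F xor F = F
~S = ~T = F
((K <-> (~S -> W)) xor D) -> ~S = F -> F = T
So S2 is true.

S1 False / S2 True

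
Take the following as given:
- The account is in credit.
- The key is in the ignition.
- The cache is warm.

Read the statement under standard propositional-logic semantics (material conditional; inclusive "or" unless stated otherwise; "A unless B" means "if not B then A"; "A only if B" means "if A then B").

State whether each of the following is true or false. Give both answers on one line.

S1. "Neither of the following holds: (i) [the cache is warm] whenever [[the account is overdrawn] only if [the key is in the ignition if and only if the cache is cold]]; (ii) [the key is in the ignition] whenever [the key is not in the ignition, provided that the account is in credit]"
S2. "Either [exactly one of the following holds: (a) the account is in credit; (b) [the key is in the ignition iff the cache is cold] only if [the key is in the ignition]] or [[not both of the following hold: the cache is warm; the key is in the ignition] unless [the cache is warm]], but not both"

Let P = "the account is overdrawn" (F), Q = "the key is in the ignition" (T), R = "the cache is warm" (T).

S1: This is ((P -> (Q <-> ~R)) -> R) nor ((~P -> ~Q) -> Q).

~R = ~T = F
Q <-> ~R = T <-> F = F
P -> (Q <-> ~R) = F -> F = T
(P -> (Q <-> ~R)) -> R = T -> T = T
~P = ~F = T
~Q = ~T = F
~P -> ~Q = T -> F = F
(~P -> ~Q) -> Q = F -> T = T
((P -> (Q <-> ~R)) -> R) nor ((~P -> ~Q) -> Q) = T nor T = F
Hence S1 is false.

S2: In symbols: (~P xor ((Q <-> ~R) -> Q)) xor ((R nand Q) | R)

~P = ~F = T
~R = ~T = F
Q <-> ~R = T <-> F = F
(Q <-> ~R) -> Q = F -> T = T
~P xor ((Q <-> ~R) -> Q) = T xor T = F
R nand Q = T nand T = F
(R nand Q) | R = F | T = T
(~P xor ((Q <-> ~R) -> Q)) xor ((R nand Q) | R) = F xor T = T
Hence S2 is true.

S1 False; S2 True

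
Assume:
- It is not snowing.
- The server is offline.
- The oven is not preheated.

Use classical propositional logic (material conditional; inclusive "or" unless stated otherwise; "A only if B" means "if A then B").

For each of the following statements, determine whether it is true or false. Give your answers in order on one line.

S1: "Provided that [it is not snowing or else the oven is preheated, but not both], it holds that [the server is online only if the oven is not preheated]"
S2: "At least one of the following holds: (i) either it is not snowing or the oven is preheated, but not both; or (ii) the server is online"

S1 T / S2 T

Let Q = "it is snowing" (False), D = "the oven is preheated" (False), N = "the server is online" (False).

S1: In symbols: (not Q xor D) -> (N -> not D)

not Q = not False = True
not Q xor D = True xor False = True
not D = not False = True
N -> not D = False -> True = True
(not Q xor D) -> (N -> not D) = True -> True = True
So S1 is true.

S2: Parsed as (not Q xor D) or N

not Q = not False = True
not Q xor D = True xor False = True
(not Q xor D) or N = True or False = True
Hence S2 is true.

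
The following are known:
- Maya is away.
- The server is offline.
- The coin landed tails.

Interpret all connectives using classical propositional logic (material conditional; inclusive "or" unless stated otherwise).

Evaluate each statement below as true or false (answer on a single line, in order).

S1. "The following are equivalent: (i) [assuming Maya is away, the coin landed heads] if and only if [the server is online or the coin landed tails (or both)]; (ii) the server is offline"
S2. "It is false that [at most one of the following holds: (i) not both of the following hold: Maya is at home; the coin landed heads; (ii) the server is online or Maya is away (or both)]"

Let G = "Maya is at home" (False), D = "the coin landed heads" (False), L = "the server is online" (False).

S1: In symbols: ((not G -> D) iff (L or not D)) iff not L

not G = not False = True
not G -> D = True -> False = False
not D = not False = True
L or not D = False or True = True
(not G -> D) iff (L or not D) = False iff True = False
not L = not False = True
((not G -> D) iff (L or not D)) iff not L = False iff True = False
So S1 is false.

S2: Parsed as not ((G nand D) nand (L or not G))

G nand D = False nand False = True
not G = not False = True
L or not G = False or True = True
(G nand D) nand (L or not G) = True nand True = False
not ((G nand D) nand (L or not G)) = not False = True
Hence S2 is true.

S1 false, S2 true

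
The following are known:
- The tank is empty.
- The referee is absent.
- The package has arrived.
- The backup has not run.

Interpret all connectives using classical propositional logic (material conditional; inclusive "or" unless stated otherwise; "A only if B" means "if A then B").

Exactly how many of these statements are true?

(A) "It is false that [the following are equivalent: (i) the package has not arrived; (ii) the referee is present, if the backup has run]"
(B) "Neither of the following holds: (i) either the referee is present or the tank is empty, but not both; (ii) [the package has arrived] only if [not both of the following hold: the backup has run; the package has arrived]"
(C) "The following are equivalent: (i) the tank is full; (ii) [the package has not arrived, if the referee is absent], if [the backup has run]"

Let R = "the package has arrived" (True), S = "the backup has run" (False), Q = "the referee is present" (False), P = "the tank is full" (False).

(A): In symbols: not (not R iff (S -> Q))

not R = not True = False
S -> Q = False -> False = True
not R iff (S -> Q) = False iff True = False
not (not R iff (S -> Q)) = not False = True
So (A) is true.

(B): Parsed as (Q xor not P) nor (R -> (S nand R))

not P = not False = True
Q xor not P = False xor True = True
S nand R = False nand True = True
R -> (S nand R) = True -> True = True
(Q xor not P) nor (R -> (S nand R)) = True nor True = False
Hence (B) is false.

(C): Parsed as P iff (S -> (not Q -> not R))

not Q = not False = True
not R = not True = False
not Q -> not R = True -> False = False
S -> (not Q -> not R) = False -> False = True
P iff (S -> (not Q -> not R)) = False iff True = False
Hence (C) is false.

Count: 1.

1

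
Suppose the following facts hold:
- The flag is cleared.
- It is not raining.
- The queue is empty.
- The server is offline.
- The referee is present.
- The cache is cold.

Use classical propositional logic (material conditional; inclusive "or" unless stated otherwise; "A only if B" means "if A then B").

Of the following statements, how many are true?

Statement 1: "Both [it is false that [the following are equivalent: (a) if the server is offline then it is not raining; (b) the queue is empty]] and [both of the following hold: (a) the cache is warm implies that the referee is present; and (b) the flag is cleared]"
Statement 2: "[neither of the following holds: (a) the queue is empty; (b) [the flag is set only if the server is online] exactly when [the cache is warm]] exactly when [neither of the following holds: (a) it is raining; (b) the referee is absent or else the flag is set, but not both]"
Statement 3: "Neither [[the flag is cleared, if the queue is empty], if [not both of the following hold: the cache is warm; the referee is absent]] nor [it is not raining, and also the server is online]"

0

Let W = "the server is online" (False), U = "it is raining" (False), H = "the queue is empty" (True), D = "the cache is warm" (False), N = "the referee is present" (True), Q = "the flag is set" (False).

Statement 1: In symbols: not ((not W -> not U) iff H) and ((D -> N) and not Q)

not W = not False = True
not U = not False = True
not W -> not U = True -> True = True
(not W -> not U) iff H = True iff True = True
not ((not W -> not U) iff H) = not True = False
D -> N = False -> True = True
not Q = not False = True
(D -> N) and not Q = True and True = True
not ((not W -> not U) iff H) and ((D -> N) and not Q) = False and True = False
Hence Statement 1 is false.

Statement 2: In symbols: (H nor ((Q -> W) iff D)) iff (U nor (not N xor Q))

Q -> W = False -> False = True
(Q -> W) iff D = True iff False = False
H nor ((Q -> W) iff D) = True nor False = False
not N = not True = False
not N xor Q = False xor False = False
U nor (not N xor Q) = False nor False = True
(H nor ((Q -> W) iff D)) iff (U nor (not N xor Q)) = False iff True = False
Thus Statement 2 is false.

Statement 3: This is ((D nand not N) -> (H -> not Q)) nor (not U and W).

not N = not True = False
D nand not N = False nand False = True
not Q = not False = True
H -> not Q = True -> True = True
(D nand not N) -> (H -> not Q) = True -> True = True
not U = not False = True
not U and W = True and False = False
((D nand not N) -> (H -> not Q)) nor (not U and W) = True nor False = False
Thus Statement 3 is false.

True statements: 0 (none).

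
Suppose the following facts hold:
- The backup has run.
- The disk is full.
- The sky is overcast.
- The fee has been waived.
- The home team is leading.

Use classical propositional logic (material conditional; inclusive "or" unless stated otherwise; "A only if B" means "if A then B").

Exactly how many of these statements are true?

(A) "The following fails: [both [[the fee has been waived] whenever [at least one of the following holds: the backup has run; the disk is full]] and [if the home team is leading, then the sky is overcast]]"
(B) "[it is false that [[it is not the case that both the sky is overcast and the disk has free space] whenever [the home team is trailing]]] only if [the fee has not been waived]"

1

Let P = "the backup has run" (T), Q = "the disk is full" (T), S = "the fee has been waived" (T), U = "the home team is leading" (T), R = "the sky is overcast" (T).

(A): Parsed as ~(((P | Q) -> S) & (U -> R))

P | Q = T | T = T
(P | Q) -> S = T -> T = T
U -> R = T -> T = T
((P | Q) -> S) & (U -> R) = T & T = T
~(((P | Q) -> S) & (U -> R)) = ~T = F
Thus (A) is false.

(B): This is ~(~U -> (R nand ~Q)) -> ~S.

~U = ~T = F
~Q = ~T = F
R nand ~Q = T nand F = T
~U -> (R nand ~Q) = F -> T = T
~(~U -> (R nand ~Q)) = ~T = F
~S = ~T = F
~(~U -> (R nand ~Q)) -> ~S = F -> F = T
So (B) is true.

1 of the 2 statements is true ((B)).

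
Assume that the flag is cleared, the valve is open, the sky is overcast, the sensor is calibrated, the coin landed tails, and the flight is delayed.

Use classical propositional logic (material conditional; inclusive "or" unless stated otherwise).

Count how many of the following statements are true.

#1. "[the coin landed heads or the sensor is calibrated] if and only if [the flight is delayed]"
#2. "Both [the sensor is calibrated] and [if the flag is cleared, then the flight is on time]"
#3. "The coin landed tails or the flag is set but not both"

Let S = "the coin landed heads" (False), L = "the sensor is calibrated" (True), W = "the flight is delayed" (True), H = "the flag is set" (False).

#1: Formalization: (S or L) iff W

S or L = False or True = True
(S or L) iff W = True iff True = True
So #1 is true.

#2: This is L and (not H -> not W).

not H = not False = True
not W = not True = False
not H -> not W = True -> False = False
L and (not H -> not W) = True and False = False
Hence #2 is false.

#3: In symbols: not S xor H

not S = not False = True
not S xor H = True xor False = True
Thus #3 is true.

Count: 2.

2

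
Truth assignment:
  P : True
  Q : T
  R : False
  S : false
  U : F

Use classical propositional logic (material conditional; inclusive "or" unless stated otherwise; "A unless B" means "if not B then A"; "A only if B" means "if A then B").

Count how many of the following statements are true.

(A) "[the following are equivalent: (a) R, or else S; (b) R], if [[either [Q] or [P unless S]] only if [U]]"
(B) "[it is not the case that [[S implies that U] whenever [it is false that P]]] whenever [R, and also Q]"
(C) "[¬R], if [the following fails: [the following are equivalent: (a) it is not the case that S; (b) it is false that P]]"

(A): This is ((Q | (P | S)) -> U) -> ((R | S) <-> R).

P | S = T | F = T
Q | (P | S) = T | T = T
(Q | (P | S)) -> U = T -> F = F
R | S = F | F = F
(R | S) <-> R = F <-> F = T
((Q | (P | S)) -> U) -> ((R | S) <-> R) = F -> T = T
So (A) is true.

(B): This is (R & Q) -> ~(~P -> (S -> U)).

R & Q = F & T = F
~P = ~T = F
S -> U = F -> F = T
~P -> (S -> U) = F -> T = T
~(~P -> (S -> U)) = ~T = F
(R & Q) -> ~(~P -> (S -> U)) = F -> F = T
So (B) is true.

(C): In symbols: ~(~S <-> ~P) -> ~R

~S = ~F = T
~P = ~T = F
~S <-> ~P = T <-> F = F
~(~S <-> ~P) = ~F = T
~R = ~F = T
~(~S <-> ~P) -> ~R = T -> T = T
Hence (C) is true.

Count: 3.

3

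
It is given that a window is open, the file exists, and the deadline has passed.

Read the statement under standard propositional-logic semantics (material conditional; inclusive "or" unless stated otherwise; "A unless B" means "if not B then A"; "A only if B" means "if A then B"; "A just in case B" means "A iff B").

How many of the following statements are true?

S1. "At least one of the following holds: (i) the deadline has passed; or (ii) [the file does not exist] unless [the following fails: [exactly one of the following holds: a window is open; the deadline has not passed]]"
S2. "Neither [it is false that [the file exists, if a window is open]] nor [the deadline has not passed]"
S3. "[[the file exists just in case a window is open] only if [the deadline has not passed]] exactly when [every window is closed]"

3

Let W = "the deadline has passed" (T), K = "the file exists" (T), V = "a window is open" (T).

S1: This is W ∨ (¬K ∨ ¬(V ⊕ ¬W)).

¬K = ¬T = F
¬W = ¬T = F
V ⊕ ¬W = T ⊕ F = T
¬(V ⊕ ¬W) = ¬T = F
¬K ∨ ¬(V ⊕ ¬W) = F ∨ F = F
W ∨ (¬K ∨ ¬(V ⊕ ¬W)) = T ∨ F = T
So S1 is true.

S2: This is ¬(V → K) ↓ ¬W.

V → K = T → T = T
¬(V → K) = ¬T = F
¬W = ¬T = F
¬(V → K) ↓ ¬W = F ↓ F = T
So S2 is true.

S3: In symbols: ((K ↔ V) → ¬W) ↔ ¬V

K ↔ V = T ↔ T = T
¬W = ¬T = F
(K ↔ V) → ¬W = T → F = F
¬V = ¬T = F
((K ↔ V) → ¬W) ↔ ¬V = F ↔ F = T
Hence S3 is true.

True statements: 3 (S1, S2, S3).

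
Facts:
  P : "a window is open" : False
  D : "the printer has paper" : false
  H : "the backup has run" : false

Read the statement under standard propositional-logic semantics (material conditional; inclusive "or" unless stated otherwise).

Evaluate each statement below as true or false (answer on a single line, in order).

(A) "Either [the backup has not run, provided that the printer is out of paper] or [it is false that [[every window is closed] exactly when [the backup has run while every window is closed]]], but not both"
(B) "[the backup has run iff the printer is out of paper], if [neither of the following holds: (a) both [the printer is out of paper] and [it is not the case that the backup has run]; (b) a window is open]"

(A) false / (B) true

(A): This is (not D -> not H) xor not (not P iff (H and not P)).

not D = not False = True
not H = not False = True
not D -> not H = True -> True = True
not P = not False = True
not P = not False = True
H and not P = False and True = False
not P iff (H and not P) = True iff False = False
not (not P iff (H and not P)) = not False = True
(not D -> not H) xor not (not P iff (H and not P)) = True xor True = False
So (A) is false.

(B): Parsed as ((not D and not H) nor P) -> (H iff not D)

not D = not False = True
not H = not False = True
not D and not H = True and True = True
(not D and not H) nor P = True nor False = False
not D = not False = True
H iff not D = False iff True = False
((not D and not H) nor P) -> (H iff not D) = False -> False = True
So (B) is true.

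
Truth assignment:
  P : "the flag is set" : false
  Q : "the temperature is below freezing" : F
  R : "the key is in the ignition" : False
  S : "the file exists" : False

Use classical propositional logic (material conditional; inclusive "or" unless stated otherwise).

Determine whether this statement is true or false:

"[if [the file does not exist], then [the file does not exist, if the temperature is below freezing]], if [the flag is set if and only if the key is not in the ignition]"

True.

This is (P <-> ~R) -> (~S -> (Q -> ~S)).

~R = ~F = T
P <-> ~R = F <-> T = F
~S = ~F = T
~S = ~F = T
Q -> ~S = F -> T = T
~S -> (Q -> ~S) = T -> T = T
(P <-> ~R) -> (~S -> (Q -> ~S)) = F -> T = T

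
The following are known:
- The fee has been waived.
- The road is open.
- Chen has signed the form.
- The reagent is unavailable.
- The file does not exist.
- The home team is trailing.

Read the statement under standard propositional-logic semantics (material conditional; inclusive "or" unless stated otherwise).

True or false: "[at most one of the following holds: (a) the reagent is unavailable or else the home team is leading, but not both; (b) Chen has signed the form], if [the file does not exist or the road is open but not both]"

Let N = "the file exists" (F), K = "the road is closed" (F), R = "the reagent is available" (F), P = "the home team is leading" (F), G = "Chen has signed the form" (T).
Formalization: (~N xor ~K) -> ((~R xor P) nand G)

~N = ~F = T
~K = ~F = T
~N xor ~K = T xor T = F
~R = ~F = T
~R xor P = T xor F = T
(~R xor P) nand G = T nand T = F
(~N xor ~K) -> ((~R xor P) nand G) = F -> F = T

True.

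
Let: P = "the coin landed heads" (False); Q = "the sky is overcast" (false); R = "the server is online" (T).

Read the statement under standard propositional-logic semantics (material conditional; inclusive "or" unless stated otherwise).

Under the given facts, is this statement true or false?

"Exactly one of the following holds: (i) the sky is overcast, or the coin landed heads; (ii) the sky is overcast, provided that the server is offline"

Values: Q=F, P=F, R=T.
In symbols: (Q ∨ P) ⊕ (¬R → Q)

Q ∨ P = F ∨ F = F
¬R = ¬T = F
¬R → Q = F → F = T
(Q ∨ P) ⊕ (¬R → Q) = F ⊕ T = T

The statement is true.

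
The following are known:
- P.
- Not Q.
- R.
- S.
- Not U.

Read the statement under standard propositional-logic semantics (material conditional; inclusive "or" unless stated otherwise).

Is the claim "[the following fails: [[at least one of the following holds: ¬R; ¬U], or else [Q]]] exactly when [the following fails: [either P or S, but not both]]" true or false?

False.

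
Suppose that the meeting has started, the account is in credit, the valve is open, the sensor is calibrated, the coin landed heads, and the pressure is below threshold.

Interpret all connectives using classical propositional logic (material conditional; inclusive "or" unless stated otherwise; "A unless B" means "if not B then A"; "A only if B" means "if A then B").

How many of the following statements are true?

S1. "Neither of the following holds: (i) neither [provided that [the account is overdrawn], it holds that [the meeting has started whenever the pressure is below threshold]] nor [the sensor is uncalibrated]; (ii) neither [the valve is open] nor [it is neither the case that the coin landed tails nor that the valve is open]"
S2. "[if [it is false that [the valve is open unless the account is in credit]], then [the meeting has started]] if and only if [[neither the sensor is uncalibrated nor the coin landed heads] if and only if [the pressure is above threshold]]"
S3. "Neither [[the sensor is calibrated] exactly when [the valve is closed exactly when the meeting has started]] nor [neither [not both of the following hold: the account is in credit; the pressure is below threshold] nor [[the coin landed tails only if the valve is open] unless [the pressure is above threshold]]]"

3

Let L = "the account is overdrawn" (F), S = "the pressure is above threshold" (F), R = "the meeting has started" (T), M = "the sensor is calibrated" (T), U = "the valve is open" (T), K = "the coin landed heads" (T).

S1: In symbols: ((L → (¬S → R)) ↓ ¬M) ↓ (U ↓ (¬K ↓ U))

¬S = ¬F = T
¬S → R = T → T = T
L → (¬S → R) = F → T = T
¬M = ¬T = F
(L → (¬S → R)) ↓ ¬M = T ↓ F = F
¬K = ¬T = F
¬K ↓ U = F ↓ T = F
U ↓ (¬K ↓ U) = T ↓ F = F
((L → (¬S → R)) ↓ ¬M) ↓ (U ↓ (¬K ↓ U)) = F ↓ F = T
Thus S1 is true.

S2: In symbols: (¬(U ∨ ¬L) → R) ↔ ((¬M ↓ K) ↔ S)

¬L = ¬F = T
U ∨ ¬L = T ∨ T = T
¬(U ∨ ¬L) = ¬T = F
¬(U ∨ ¬L) → R = F → T = T
¬M = ¬T = F
¬M ↓ K = F ↓ T = F
(¬M ↓ K) ↔ S = F ↔ F = T
(¬(U ∨ ¬L) → R) ↔ ((¬M ↓ K) ↔ S) = T ↔ T = T
So S2 is true.

S3: In symbols: (M ↔ (¬U ↔ R)) ↓ ((¬L ↑ ¬S) ↓ ((¬K → U) ∨ S))

¬U = ¬T = F
¬U ↔ R = F ↔ T = F
M ↔ (¬U ↔ R) = T ↔ F = F
¬L = ¬F = T
¬S = ¬F = T
¬L ↑ ¬S = T ↑ T = F
¬K = ¬T = F
¬K → U = F → T = T
(¬K → U) ∨ S = T ∨ F = T
(¬L ↑ ¬S) ↓ ((¬K → U) ∨ S) = F ↓ T = F
(M ↔ (¬U ↔ R)) ↓ ((¬L ↑ ¬S) ↓ ((¬K → U) ∨ S)) = F ↓ F = T
Thus S3 is true.

True statements: 3.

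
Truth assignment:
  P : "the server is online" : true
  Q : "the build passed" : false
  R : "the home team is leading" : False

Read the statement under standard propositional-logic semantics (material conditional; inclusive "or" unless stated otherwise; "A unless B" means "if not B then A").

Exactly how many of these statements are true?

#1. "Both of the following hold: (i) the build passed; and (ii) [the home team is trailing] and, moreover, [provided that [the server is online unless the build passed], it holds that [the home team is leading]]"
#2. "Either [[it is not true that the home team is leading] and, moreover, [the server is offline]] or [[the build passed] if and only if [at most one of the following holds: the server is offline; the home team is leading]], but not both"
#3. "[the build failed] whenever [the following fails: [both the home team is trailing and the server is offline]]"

1

#1: In symbols: Q ∧ (¬R ∧ ((P ∨ Q) → R))

¬R = ¬F = T
P ∨ Q = T ∨ F = T
(P ∨ Q) → R = T → F = F
¬R ∧ ((P ∨ Q) → R) = T ∧ F = F
Q ∧ (¬R ∧ ((P ∨ Q) → R)) = F ∧ F = F
Thus #1 is false.

#2: This is (¬R ∧ ¬P) ⊕ (Q ↔ (¬P ↑ R)).

¬R = ¬F = T
¬P = ¬T = F
¬R ∧ ¬P = T ∧ F = F
¬P = ¬T = F
¬P ↑ R = F ↑ F = T
Q ↔ (¬P ↑ R) = F ↔ T = F
(¬R ∧ ¬P) ⊕ (Q ↔ (¬P ↑ R)) = F ⊕ F = F
Hence #2 is false.

#3: In symbols: ¬(¬R ∧ ¬P) → ¬Q

¬R = ¬F = T
¬P = ¬T = F
¬R ∧ ¬P = T ∧ F = F
¬(¬R ∧ ¬P) = ¬F = T
¬Q = ¬F = T
¬(¬R ∧ ¬P) → ¬Q = T → T = T
So #3 is true.

True statements: 1 (#3).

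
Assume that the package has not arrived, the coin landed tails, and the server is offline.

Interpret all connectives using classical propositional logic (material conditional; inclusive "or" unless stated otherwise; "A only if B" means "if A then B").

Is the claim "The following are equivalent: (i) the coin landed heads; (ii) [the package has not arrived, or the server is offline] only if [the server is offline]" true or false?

Let H = "the coin landed heads" (False), G = "the package has arrived" (False), S = "the server is online" (False).
Formalization: H iff ((not G or not S) -> not S)

not G = not False = True
not S = not False = True
not G or not S = True or True = True
not S = not False = True
(not G or not S) -> not S = True -> True = True
H iff ((not G or not S) -> not S) = False iff True = False

False.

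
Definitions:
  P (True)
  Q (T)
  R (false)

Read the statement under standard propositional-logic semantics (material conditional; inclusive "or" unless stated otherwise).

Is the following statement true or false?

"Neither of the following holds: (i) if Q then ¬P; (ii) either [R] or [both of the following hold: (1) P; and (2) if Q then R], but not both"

True.

Values: Q=True, P=True, R=False.
This is (Q -> not P) nor (R xor (P and (Q -> R))).

not P = not True = False
Q -> not P = True -> False = False
Q -> R = True -> False = False
P and (Q -> R) = True and False = False
R xor (P and (Q -> R)) = False xor False = False
(Q -> not P) nor (R xor (P and (Q -> R))) = False nor False = True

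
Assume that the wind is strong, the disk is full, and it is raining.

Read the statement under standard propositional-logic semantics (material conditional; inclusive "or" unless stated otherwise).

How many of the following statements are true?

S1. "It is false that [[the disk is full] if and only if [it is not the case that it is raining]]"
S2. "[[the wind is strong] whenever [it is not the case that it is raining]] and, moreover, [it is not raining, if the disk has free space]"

Let K = "the disk is full" (T), P = "it is raining" (T), G = "the wind is strong" (T).

S1: This is ~(K <-> ~P).

~P = ~T = F
K <-> ~P = T <-> F = F
~(K <-> ~P) = ~F = T
Thus S1 is true.

S2: Parsed as (~P -> G) & (~K -> ~P)

~P = ~T = F
~P -> G = F -> T = T
~K = ~T = F
~P = ~T = F
~K -> ~P = F -> F = T
(~P -> G) & (~K -> ~P) = T & T = T
So S2 is true.

2 of the 2 statements are true (S1, S2).

2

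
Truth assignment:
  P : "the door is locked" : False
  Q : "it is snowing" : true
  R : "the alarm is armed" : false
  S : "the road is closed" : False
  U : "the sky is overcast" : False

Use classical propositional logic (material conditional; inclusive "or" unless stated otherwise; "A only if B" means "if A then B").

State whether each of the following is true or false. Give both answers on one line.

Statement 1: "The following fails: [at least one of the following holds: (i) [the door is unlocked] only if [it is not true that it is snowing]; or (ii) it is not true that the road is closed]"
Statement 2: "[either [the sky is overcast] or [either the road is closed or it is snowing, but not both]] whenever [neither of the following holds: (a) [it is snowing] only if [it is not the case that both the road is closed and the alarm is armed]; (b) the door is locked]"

Statement 1: Parsed as ¬((¬P → ¬Q) ∨ ¬S)

¬P = ¬F = T
¬Q = ¬T = F
¬P → ¬Q = T → F = F
¬S = ¬F = T
(¬P → ¬Q) ∨ ¬S = F ∨ T = T
¬((¬P → ¬Q) ∨ ¬S) = ¬T = F
So Statement 1 is false.

Statement 2: This is ((Q → (S ↑ R)) ↓ P) → (U ∨ (S ⊕ Q)).

S ↑ R = F ↑ F = T
Q → (S ↑ R) = T → T = T
(Q → (S ↑ R)) ↓ P = T ↓ F = F
S ⊕ Q = F ⊕ T = T
U ∨ (S ⊕ Q) = F ∨ T = T
((Q → (S ↑ R)) ↓ P) → (U ∨ (S ⊕ Q)) = F → T = T
So Statement 2 is true.

Statement 1 False / Statement 2 True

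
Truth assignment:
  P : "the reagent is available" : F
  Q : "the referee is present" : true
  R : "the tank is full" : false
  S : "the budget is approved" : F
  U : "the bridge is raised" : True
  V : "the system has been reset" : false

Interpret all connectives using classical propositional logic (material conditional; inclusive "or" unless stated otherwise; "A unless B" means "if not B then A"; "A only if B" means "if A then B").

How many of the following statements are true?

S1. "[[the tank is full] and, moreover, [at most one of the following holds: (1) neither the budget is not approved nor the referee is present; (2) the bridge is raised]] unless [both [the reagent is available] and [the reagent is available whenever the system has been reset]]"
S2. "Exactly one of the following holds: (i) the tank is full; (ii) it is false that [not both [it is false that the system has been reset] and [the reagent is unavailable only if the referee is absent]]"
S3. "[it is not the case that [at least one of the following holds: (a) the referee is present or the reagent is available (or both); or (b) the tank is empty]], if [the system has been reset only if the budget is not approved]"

S1: This is (R and ((not S nor Q) nand U)) or (P and (V -> P)).

not S = not False = True
not S nor Q = True nor True = False
(not S nor Q) nand U = False nand True = True
R and ((not S nor Q) nand U) = False and True = False
V -> P = False -> False = True
P and (V -> P) = False and True = False
(R and ((not S nor Q) nand U)) or (P and (V -> P)) = False or False = False
Thus S1 is false.

S2: Formalization: R xor not (not V nand (not P -> not Q))

not V = not False = True
not P = not False = True
not Q = not True = False
not P -> not Q = True -> False = False
not V nand (not P -> not Q) = True nand False = True
not (not V nand (not P -> not Q)) = not True = False
R xor not (not V nand (not P -> not Q)) = False xor False = False
Hence S2 is false.

S3: Parsed as (V -> not S) -> not ((Q or P) or not R)

not S = not False = True
V -> not S = False -> True = True
Q or P = True or False = True
not R = not False = True
(Q or P) or not R = True or True = True
not ((Q or P) or not R) = not True = False
(V -> not S) -> not ((Q or P) or not R) = True -> False = False
Thus S3 is false.

0 of the 3 statements are true (none).

0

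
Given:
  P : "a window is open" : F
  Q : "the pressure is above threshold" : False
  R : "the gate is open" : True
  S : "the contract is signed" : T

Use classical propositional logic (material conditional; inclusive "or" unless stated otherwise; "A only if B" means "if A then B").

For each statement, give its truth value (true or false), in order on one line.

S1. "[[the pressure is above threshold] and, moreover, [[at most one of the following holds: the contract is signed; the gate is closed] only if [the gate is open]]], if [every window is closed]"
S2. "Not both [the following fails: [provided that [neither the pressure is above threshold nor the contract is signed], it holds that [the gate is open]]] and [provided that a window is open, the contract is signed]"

S1 False; S2 True

S1: Parsed as ~P -> (Q & ((S nand ~R) -> R))

~P = ~F = T
~R = ~T = F
S nand ~R = T nand F = T
(S nand ~R) -> R = T -> T = T
Q & ((S nand ~R) -> R) = F & T = F
~P -> (Q & ((S nand ~R) -> R)) = T -> F = F
Thus S1 is false.

S2: Formalization: ~((Q nor S) -> R) nand (P -> S)

Q nor S = F nor T = F
(Q nor S) -> R = F -> T = T
~((Q nor S) -> R) = ~T = F
P -> S = F -> T = T
~((Q nor S) -> R) nand (P -> S) = F nand T = T
So S2 is true.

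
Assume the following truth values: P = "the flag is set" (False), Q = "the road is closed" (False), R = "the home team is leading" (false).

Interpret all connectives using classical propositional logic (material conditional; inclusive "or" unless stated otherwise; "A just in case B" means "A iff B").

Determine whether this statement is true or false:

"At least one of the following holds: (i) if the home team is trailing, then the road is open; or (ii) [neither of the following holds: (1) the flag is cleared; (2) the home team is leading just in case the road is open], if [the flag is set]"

true

Formalization: (not R -> not Q) or (P -> (not P nor (R iff not Q)))

not R = not False = True
not Q = not False = True
not R -> not Q = True -> True = True
not P = not False = True
not Q = not False = True
R iff not Q = False iff True = False
not P nor (R iff not Q) = True nor False = False
P -> (not P nor (R iff not Q)) = False -> False = True
(not R -> not Q) or (P -> (not P nor (R iff not Q))) = True or True = True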